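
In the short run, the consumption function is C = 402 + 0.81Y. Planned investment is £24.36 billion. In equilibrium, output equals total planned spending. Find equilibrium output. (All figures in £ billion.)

Y = 2244

Y = C + I = 402 + 0.81Y + 24.36
Y − 0.81Y = 426.36
0.19Y = 426.36, so Y = 426.36/0.19 = 2244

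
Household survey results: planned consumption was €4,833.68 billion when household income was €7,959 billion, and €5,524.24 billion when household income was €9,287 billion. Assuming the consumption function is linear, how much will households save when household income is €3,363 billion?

S = 919.24

MPC = (5524.24 − 4833.68)/(9287 − 7959) = 690.56/1328 = 0.52
a = 4833.68 − 0.52(7959) = 4833.68 − 4138.68 = 695
C = 695 + 0.52(3363) = 2443.76
S = 3363 − 2443.76 = 919.24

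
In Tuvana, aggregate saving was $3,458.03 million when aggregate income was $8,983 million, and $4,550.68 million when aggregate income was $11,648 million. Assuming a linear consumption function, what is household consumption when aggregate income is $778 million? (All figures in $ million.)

MPS = ΔS/ΔY = (4550.68 − 3458.03)/(11648 − 8983) = 1092.65/2665 = 0.41
MPC = 1 − MPS = 0.59
Autonomous saving = 3458.03 − 0.41(8983) = -225, so a = 225
C = 225 + 0.59(778) = 225 + 459.02 = 684.02

C = 684.02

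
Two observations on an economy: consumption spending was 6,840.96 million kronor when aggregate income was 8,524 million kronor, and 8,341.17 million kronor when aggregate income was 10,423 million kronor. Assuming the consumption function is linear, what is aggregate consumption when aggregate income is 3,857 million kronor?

MPC = (8341.17 − 6840.96)/(10423 − 8524) = 1500.21/1899 = 0.79
a = 6840.96 − 0.79(8524) = 6840.96 − 6733.96 = 107
C = 107 + 0.79(3857) = 107 + 3047.03 = 3154.03

C = 3154.03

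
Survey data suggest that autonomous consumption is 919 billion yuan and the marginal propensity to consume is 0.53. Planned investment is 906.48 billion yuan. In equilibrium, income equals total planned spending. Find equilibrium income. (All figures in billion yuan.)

Y = 3884

Y = C + I = 919 + 0.53Y + 906.48
Y − 0.53Y = 1825.48
0.47Y = 1825.48, so Y = 1825.48/0.47 = 3884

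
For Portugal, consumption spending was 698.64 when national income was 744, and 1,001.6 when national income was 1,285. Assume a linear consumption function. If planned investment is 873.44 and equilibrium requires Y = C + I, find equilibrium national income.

MPC = (1001.6 − 698.64)/(1285 − 744) = 302.96/541 = 0.56
a = 698.64 − 0.56(744) = 282
Equilibrium: Y = 282 + 0.56Y + 873.44
0.44Y = 1155.44, so Y = 1155.44/0.44 = 2626

Y = 2626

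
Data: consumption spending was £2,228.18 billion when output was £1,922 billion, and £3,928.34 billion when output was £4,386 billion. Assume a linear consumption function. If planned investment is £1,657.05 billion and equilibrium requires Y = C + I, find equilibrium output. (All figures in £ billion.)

Y = 8255

MPC = (3928.34 − 2228.18)/(4386 − 1922) = 1700.16/2464 = 0.69
a = 2228.18 − 0.69(1922) = 902
Equilibrium: Y = 902 + 0.69Y + 1657.05
0.31Y = 2559.05, so Y = 2559.05/0.31 = 8255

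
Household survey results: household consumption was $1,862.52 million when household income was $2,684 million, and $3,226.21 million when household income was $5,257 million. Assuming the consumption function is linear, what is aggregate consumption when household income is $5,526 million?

C = 3368.78

MPC = (3226.21 − 1862.52)/(5257 − 2684) = 1363.69/2573 = 0.53
a = 1862.52 − 0.53(2684) = 1862.52 − 1422.52 = 440
C = 440 + 0.53(5526) = 440 + 2928.78 = 3368.78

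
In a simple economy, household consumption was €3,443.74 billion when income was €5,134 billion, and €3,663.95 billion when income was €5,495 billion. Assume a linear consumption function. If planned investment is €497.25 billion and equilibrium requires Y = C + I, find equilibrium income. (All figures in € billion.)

MPC = (3663.95 − 3443.74)/(5495 − 5134) = 220.21/361 = 0.61
a = 3443.74 − 0.61(5134) = 312
Equilibrium: Y = 312 + 0.61Y + 497.25
0.39Y = 809.25, so Y = 809.25/0.39 = 2075

Y = 2075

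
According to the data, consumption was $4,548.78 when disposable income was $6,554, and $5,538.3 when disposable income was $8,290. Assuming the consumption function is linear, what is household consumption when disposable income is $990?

C = 1377.3

MPC = (5538.3 − 4548.78)/(8290 − 6554) = 989.52/1736 = 0.57
a = 4548.78 − 0.57(6554) = 4548.78 − 3735.78 = 813
C = 813 + 0.57(990) = 813 + 564.3 = 1377.3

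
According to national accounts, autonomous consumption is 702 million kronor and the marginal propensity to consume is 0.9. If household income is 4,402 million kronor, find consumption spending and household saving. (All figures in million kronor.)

C = 702 + 0.9(4402) = 702 + 3961.8 = 4663.8
S = Y − C = 4402 − 4663.8 = -261.8

C = 4663.8; S = -261.8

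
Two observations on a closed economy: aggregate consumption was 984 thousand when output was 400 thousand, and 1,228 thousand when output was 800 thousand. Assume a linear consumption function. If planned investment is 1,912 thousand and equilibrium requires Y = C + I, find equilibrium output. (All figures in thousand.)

MPC = (1228 − 984)/(800 − 400) = 244/400 = 0.61
a = 984 − 0.61(400) = 740
Equilibrium: Y = 740 + 0.61Y + 1912
0.39Y = 2652, so Y = 2652/0.39 = 6800

Y = 6800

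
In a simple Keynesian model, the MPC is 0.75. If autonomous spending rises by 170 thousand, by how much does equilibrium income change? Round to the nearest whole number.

The multiplier is 1/(1 − MPC) = 1/0.25.
ΔY = 170/0.25 = 680.00 ≈ 680

ΔY ≈ 680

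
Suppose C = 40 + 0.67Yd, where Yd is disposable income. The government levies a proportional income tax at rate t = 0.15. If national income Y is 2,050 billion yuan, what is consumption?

Yd = (1 − 0.15)(2050) = 0.85(2050) = 1742.5
C = 40 + 0.67(1742.5) = 40 + 1167.475 = 1207.475

C = 1207.475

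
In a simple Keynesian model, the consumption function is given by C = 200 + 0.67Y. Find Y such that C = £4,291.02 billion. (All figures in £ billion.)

200 + 0.67Y = 4291.02
0.67Y = 4091.02, so Y = 4091.02/0.67 = 6106

Y = 6106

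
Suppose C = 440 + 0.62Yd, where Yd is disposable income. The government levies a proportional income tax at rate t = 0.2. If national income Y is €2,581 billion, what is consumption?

Yd = (1 − 0.2)(2581) = 0.8(2581) = 2064.8
C = 440 + 0.62(2064.8) = 440 + 1280.176 = 1720.176

C = 1720.176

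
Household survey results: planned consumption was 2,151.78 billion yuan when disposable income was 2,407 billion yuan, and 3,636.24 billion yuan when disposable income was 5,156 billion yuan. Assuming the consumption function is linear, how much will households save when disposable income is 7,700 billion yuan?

MPC = (3636.24 − 2151.78)/(5156 − 2407) = 1484.46/2749 = 0.54
a = 2151.78 − 0.54(2407) = 2151.78 − 1299.78 = 852
C = 852 + 0.54(7700) = 5010
S = 7700 − 5010 = 2690

S = 2690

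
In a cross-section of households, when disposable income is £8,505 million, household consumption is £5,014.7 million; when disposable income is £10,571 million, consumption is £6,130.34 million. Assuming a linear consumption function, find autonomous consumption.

a = 422

MPC = ΔC/ΔY = (6130.34 − 5014.7)/(10571 − 8505) = 1115.64/2066 = 0.54
a = C − MPC·Y = 5014.7 − 0.54(8505) = 5014.7 − 4592.7 = 422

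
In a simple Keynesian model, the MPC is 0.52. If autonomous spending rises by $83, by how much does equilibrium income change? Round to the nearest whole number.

ΔY ≈ 173

The multiplier is 1/(1 − MPC) = 1/0.48.
ΔY = 83/0.48 = 172.92 ≈ 173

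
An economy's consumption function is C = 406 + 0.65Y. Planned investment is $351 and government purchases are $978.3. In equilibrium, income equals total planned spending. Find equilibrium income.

Y = C + I + G = 406 + 0.65Y + 351 + 978.3
Y − 0.65Y = 1735.3
0.35Y = 1735.3, so Y = 1735.3/0.35 = 4958

Y = 4958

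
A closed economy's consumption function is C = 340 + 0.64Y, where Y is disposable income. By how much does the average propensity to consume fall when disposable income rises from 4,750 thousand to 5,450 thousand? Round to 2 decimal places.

ΔAPC = 0.01

At Y = 4750: C = 340 + 0.64(4750) = 3380, APC = 3380/4750 = 0.712
At Y = 5450: C = 3828, APC = 3828/5450 = 0.702
Fall in APC = 0.712 − 0.702 = 0.01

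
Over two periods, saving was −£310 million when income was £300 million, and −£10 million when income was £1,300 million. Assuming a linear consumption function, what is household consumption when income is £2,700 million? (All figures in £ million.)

C = 2290

MPS = ΔS/ΔY = (-10 − (-310))/(1300 − 300) = 300/1000 = 0.3
MPC = 1 − MPS = 0.7
Autonomous saving = -310 − 0.3(300) = -400, so a = 400
C = 400 + 0.7(2700) = 400 + 1890 = 2290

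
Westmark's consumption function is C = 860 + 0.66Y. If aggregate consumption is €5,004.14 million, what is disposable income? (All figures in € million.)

Y = 6279

860 + 0.66Y = 5004.14
0.66Y = 4144.14, so Y = 4144.14/0.66 = 6279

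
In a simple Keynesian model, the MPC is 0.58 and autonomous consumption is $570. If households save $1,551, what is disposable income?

S = Y − C = -570 + 0.42Y
-570 + 0.42Y = 1551, so 0.42Y = 2121 and Y = 5050

Y = 5050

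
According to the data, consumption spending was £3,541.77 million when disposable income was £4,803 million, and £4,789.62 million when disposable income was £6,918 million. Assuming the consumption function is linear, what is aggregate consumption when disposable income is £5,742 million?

MPC = (4789.62 − 3541.77)/(6918 − 4803) = 1247.85/2115 = 0.59
a = 3541.77 − 0.59(4803) = 3541.77 − 2833.77 = 708
C = 708 + 0.59(5742) = 708 + 3387.78 = 4095.78

C = 4095.78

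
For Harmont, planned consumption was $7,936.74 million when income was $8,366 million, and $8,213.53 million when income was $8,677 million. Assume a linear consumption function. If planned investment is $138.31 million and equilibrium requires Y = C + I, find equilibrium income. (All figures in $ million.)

Y = 5721

MPC = (8213.53 − 7936.74)/(8677 − 8366) = 276.79/311 = 0.89
a = 7936.74 − 0.89(8366) = 491
Equilibrium: Y = 491 + 0.89Y + 138.31
0.11Y = 629.31, so Y = 629.31/0.11 = 5721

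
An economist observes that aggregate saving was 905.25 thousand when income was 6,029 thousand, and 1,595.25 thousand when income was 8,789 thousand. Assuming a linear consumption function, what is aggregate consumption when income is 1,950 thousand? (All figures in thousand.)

C = 2064.5

MPS = ΔS/ΔY = (1595.25 − 905.25)/(8789 − 6029) = 690/2760 = 0.25
MPC = 1 − MPS = 0.75
Autonomous saving = 905.25 − 0.25(6029) = -602, so a = 602
C = 602 + 0.75(1950) = 602 + 1462.5 = 2064.5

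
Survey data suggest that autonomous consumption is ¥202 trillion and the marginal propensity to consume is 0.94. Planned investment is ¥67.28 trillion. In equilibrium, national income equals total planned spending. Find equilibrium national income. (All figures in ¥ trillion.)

Y = C + I = 202 + 0.94Y + 67.28
Y − 0.94Y = 269.28
0.06Y = 269.28, so Y = 269.28/0.06 = 4488

Y = 4488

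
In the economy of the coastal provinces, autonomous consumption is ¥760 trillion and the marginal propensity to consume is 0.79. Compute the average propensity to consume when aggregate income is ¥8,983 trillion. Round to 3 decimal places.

C = 760 + 0.79(8983) = 7856.57
APC = C/Y = 7856.57/8983 = 0.875

APC = 0.875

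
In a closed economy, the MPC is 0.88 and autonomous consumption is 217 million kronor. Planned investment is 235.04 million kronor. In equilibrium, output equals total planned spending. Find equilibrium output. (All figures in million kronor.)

Y = 3767

Y = C + I = 217 + 0.88Y + 235.04
Y − 0.88Y = 452.04
0.12Y = 452.04, so Y = 452.04/0.12 = 3767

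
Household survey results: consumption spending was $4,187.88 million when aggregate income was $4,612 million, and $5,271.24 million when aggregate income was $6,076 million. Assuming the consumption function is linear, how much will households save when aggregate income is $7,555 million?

MPC = (5271.24 − 4187.88)/(6076 − 4612) = 1083.36/1464 = 0.74
a = 4187.88 − 0.74(4612) = 4187.88 − 3412.88 = 775
C = 775 + 0.74(7555) = 6365.7
S = 7555 − 6365.7 = 1189.3

S = 1189.3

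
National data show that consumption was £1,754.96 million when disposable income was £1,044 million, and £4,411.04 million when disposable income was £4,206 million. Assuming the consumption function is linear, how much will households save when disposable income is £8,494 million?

S = 481.04

MPC = (4411.04 − 1754.96)/(4206 − 1044) = 2656.08/3162 = 0.84
a = 1754.96 − 0.84(1044) = 1754.96 − 876.96 = 878
C = 878 + 0.84(8494) = 8012.96
S = 8494 − 8012.96 = 481.04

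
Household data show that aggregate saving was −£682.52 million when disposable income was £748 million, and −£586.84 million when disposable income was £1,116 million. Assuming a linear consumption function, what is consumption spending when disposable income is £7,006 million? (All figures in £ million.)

C = 6061.44

MPS = ΔS/ΔY = (-586.84 − (-682.52))/(1116 − 748) = 95.68/368 = 0.26
MPC = 1 − MPS = 0.74
Autonomous saving = -682.52 − 0.26(748) = -877, so a = 877
C = 877 + 0.74(7006) = 877 + 5184.44 = 6061.44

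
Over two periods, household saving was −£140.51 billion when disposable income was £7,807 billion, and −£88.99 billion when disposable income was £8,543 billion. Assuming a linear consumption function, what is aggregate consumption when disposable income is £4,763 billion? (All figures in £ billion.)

C = 5116.59

MPS = ΔS/ΔY = (-88.99 − (-140.51))/(8543 − 7807) = 51.52/736 = 0.07
MPC = 1 − MPS = 0.93
Autonomous saving = -140.51 − 0.07(7807) = -687, so a = 687
C = 687 + 0.93(4763) = 687 + 4429.59 = 5116.59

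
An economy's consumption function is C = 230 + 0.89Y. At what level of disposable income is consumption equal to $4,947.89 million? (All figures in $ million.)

230 + 0.89Y = 4947.89
0.89Y = 4717.89, so Y = 4717.89/0.89 = 5301

Y = 5301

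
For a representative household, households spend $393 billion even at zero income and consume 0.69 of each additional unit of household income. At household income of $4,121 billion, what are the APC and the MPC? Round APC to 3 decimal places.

MPC = 0.69 (the slope of the consumption function)
C = 393 + 0.69(4121) = 3236.49, so APC = 3236.49/4121 = 0.785

APC = 0.785; MPC = 0.69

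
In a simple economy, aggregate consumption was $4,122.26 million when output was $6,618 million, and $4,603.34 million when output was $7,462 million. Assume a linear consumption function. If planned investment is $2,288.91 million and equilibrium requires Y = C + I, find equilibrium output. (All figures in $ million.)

MPC = (4603.34 − 4122.26)/(7462 − 6618) = 481.08/844 = 0.57
a = 4122.26 − 0.57(6618) = 350
Equilibrium: Y = 350 + 0.57Y + 2288.91
0.43Y = 2638.91, so Y = 2638.91/0.43 = 6137

Y = 6137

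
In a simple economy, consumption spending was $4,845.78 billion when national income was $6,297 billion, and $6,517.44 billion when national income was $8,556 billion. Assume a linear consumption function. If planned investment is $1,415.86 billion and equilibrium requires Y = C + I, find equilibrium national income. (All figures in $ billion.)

Y = 6161

MPC = (6517.44 − 4845.78)/(8556 − 6297) = 1671.66/2259 = 0.74
a = 4845.78 − 0.74(6297) = 186
Equilibrium: Y = 186 + 0.74Y + 1415.86
0.26Y = 1601.86, so Y = 1601.86/0.26 = 6161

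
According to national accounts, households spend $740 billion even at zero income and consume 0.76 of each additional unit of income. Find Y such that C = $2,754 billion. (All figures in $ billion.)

Y = 2650

740 + 0.76Y = 2754
0.76Y = 2014, so Y = 2014/0.76 = 2650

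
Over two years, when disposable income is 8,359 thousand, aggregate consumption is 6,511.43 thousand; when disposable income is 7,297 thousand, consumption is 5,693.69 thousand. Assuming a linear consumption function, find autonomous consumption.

a = 75

MPC = ΔC/ΔY = (6511.43 − 5693.69)/(8359 − 7297) = 817.74/1062 = 0.77
a = C − MPC·Y = 5693.69 − 0.77(7297) = 5693.69 − 5618.69 = 75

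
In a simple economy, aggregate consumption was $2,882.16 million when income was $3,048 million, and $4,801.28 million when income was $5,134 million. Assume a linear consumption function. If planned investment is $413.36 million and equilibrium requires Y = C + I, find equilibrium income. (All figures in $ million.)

MPC = (4801.28 − 2882.16)/(5134 − 3048) = 1919.12/2086 = 0.92
a = 2882.16 − 0.92(3048) = 78
Equilibrium: Y = 78 + 0.92Y + 413.36
0.08Y = 491.36, so Y = 491.36/0.08 = 6142

Y = 6142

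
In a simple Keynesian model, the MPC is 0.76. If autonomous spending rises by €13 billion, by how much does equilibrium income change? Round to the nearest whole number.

The multiplier is 1/(1 − MPC) = 1/0.24.
ΔY = 13/0.24 = 54.17 ≈ 54

ΔY ≈ 54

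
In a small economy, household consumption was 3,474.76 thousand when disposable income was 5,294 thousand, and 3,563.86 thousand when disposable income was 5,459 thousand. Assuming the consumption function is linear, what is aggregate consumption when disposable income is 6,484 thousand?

MPC = (3563.86 − 3474.76)/(5459 − 5294) = 89.1/165 = 0.54
a = 3474.76 − 0.54(5294) = 3474.76 − 2858.76 = 616
C = 616 + 0.54(6484) = 616 + 3501.36 = 4117.36

C = 4117.36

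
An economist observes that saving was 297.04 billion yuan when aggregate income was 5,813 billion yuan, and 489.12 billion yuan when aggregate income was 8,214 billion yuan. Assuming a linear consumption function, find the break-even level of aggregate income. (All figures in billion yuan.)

Y = 2100

MPS = ΔS/ΔY = (489.12 − 297.04)/(8214 − 5813) = 192.08/2401 = 0.08
MPC = 1 − MPS = 0.92
From S(5813) = 297.04: −a + 0.08(5813) = 297.04, so a = 465.04 − 297.04 = 168
Break-even (S = 0): Y = a/MPS = 168/0.08 = 2100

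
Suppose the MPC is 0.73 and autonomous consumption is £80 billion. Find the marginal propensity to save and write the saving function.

MPS = 1 − MPC = 1 − 0.73 = 0.27
S = Y − C = -80 + 0.27Y

MPS = 0.27; S = -80 + 0.27Y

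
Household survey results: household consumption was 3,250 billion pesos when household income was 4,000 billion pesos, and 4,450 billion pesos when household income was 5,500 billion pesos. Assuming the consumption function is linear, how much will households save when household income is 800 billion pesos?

MPC = (4450 − 3250)/(5500 − 4000) = 1200/1500 = 0.8
a = 3250 − 0.8(4000) = 3250 − 3200 = 50
C = 50 + 0.8(800) = 690
S = 800 − 690 = 110

S = 110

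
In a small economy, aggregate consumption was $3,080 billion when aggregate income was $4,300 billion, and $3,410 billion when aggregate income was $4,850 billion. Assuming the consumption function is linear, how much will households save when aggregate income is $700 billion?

S = -220

MPC = (3410 − 3080)/(4850 − 4300) = 330/550 = 0.6
a = 3080 − 0.6(4300) = 3080 − 2580 = 500
C = 500 + 0.6(700) = 920
S = 700 − 920 = -220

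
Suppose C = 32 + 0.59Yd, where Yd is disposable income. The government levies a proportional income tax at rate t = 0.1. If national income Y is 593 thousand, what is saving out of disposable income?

S = 186.817

Yd = (1 − 0.1)(593) = 0.9(593) = 533.7
C = 32 + 0.59(533.7) = 32 + 314.883 = 346.883
S = Yd − C = 533.7 − 346.883 = 186.817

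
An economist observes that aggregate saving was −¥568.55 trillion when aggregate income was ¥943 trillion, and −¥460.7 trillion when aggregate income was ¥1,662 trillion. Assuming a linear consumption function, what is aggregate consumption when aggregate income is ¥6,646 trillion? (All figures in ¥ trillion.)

C = 6359.1

MPS = ΔS/ΔY = (-460.7 − (-568.55))/(1662 − 943) = 107.85/719 = 0.15
MPC = 1 − MPS = 0.85
Autonomous saving = -568.55 − 0.15(943) = -710, so a = 710
C = 710 + 0.85(6646) = 710 + 5649.1 = 6359.1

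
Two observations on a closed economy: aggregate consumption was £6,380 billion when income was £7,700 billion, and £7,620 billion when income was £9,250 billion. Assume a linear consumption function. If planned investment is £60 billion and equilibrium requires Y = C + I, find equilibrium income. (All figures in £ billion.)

Y = 1400

MPC = (7620 − 6380)/(9250 − 7700) = 1240/1550 = 0.8
a = 6380 − 0.8(7700) = 220
Equilibrium: Y = 220 + 0.8Y + 60
0.2Y = 280, so Y = 280/0.2 = 1400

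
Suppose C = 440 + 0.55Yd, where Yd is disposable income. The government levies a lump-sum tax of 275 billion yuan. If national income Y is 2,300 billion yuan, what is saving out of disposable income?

S = 471.25

Yd = Y − T = 2300 − 275 = 2025
C = 440 + 0.55(2025) = 440 + 1113.75 = 1553.75
S = Yd − C = 2025 − 1553.75 = 471.25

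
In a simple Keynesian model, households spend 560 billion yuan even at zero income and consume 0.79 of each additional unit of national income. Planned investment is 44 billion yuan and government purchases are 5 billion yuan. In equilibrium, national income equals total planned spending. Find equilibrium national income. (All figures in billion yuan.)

Y = 2900

Y = C + I + G = 560 + 0.79Y + 44 + 5
Y − 0.79Y = 609
0.21Y = 609, so Y = 609/0.21 = 2900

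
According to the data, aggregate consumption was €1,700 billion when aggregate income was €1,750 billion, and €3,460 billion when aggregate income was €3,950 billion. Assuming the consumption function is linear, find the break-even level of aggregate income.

Y = 1500

MPC = (3460 − 1700)/(3950 − 1750) = 1760/2200 = 0.8
a = 1700 − 0.8(1750) = 1700 − 1400 = 300
Break-even: Y = a/(1−MPC) = 300/0.2 = 1500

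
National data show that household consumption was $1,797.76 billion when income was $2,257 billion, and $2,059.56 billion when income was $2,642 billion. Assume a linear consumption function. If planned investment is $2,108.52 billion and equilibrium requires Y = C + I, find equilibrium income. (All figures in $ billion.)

Y = 7411

MPC = (2059.56 − 1797.76)/(2642 − 2257) = 261.8/385 = 0.68
a = 1797.76 − 0.68(2257) = 263
Equilibrium: Y = 263 + 0.68Y + 2108.52
0.32Y = 2371.52, so Y = 2371.52/0.32 = 7411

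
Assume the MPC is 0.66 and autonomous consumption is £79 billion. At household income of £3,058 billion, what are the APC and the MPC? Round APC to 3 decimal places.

MPC = 0.66 (the slope of the consumption function)
C = 79 + 0.66(3058) = 2097.28, so APC = 2097.28/3058 = 0.686

APC = 0.686; MPC = 0.66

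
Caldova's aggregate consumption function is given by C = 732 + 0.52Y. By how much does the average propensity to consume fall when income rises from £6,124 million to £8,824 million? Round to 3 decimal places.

ΔAPC = 0.037

At Y = 6124: C = 732 + 0.52(6124) = 3916.48, APC = 3916.48/6124 = 0.6395
At Y = 8824: C = 5320.48, APC = 5320.48/8824 = 0.6030
Fall in APC = 0.6395 − 0.6030 = 0.0365 ≈ 0.037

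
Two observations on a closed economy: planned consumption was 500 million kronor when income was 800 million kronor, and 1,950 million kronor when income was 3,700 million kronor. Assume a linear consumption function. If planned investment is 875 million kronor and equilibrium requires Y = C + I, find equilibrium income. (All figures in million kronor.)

MPC = (1950 − 500)/(3700 − 800) = 1450/2900 = 0.5
a = 500 − 0.5(800) = 100
Equilibrium: Y = 100 + 0.5Y + 875
0.5Y = 975, so Y = 975/0.5 = 1950

Y = 1950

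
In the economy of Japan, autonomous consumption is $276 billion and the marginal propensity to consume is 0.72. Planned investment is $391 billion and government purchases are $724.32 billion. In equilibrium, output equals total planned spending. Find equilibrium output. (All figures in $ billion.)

Y = C + I + G = 276 + 0.72Y + 391 + 724.32
Y − 0.72Y = 1391.32
0.28Y = 1391.32, so Y = 1391.32/0.28 = 4969

Y = 4969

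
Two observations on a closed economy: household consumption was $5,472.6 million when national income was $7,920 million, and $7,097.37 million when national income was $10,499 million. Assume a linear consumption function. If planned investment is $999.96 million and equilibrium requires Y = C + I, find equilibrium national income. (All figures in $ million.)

MPC = (7097.37 − 5472.6)/(10499 − 7920) = 1624.77/2579 = 0.63
a = 5472.6 − 0.63(7920) = 483
Equilibrium: Y = 483 + 0.63Y + 999.96
0.37Y = 1482.96, so Y = 1482.96/0.37 = 4008

Y = 4008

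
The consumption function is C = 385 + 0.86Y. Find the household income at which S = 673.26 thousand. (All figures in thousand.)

Y = 7559

S = Y − C = -385 + 0.14Y
-385 + 0.14Y = 673.26, so 0.14Y = 1058.26 and Y = 7559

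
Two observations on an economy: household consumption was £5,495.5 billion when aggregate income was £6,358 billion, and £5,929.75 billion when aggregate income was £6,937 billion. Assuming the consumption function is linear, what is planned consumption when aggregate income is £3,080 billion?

MPC = (5929.75 − 5495.5)/(6937 − 6358) = 434.25/579 = 0.75
a = 5495.5 − 0.75(6358) = 5495.5 − 4768.5 = 727
C = 727 + 0.75(3080) = 727 + 2310 = 3037

C = 3037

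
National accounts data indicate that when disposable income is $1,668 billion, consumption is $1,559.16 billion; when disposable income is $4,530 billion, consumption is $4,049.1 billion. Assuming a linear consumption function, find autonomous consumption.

MPC = ΔC/ΔY = (4049.1 − 1559.16)/(4530 − 1668) = 2489.94/2862 = 0.87
a = C − MPC·Y = 1559.16 − 0.87(1668) = 1559.16 − 1451.16 = 108

a = 108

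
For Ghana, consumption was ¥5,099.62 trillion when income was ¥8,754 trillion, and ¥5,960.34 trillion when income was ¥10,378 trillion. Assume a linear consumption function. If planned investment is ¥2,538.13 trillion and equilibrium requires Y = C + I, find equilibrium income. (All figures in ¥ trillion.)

Y = 6379

MPC = (5960.34 − 5099.62)/(10378 − 8754) = 860.72/1624 = 0.53
a = 5099.62 − 0.53(8754) = 460
Equilibrium: Y = 460 + 0.53Y + 2538.13
0.47Y = 2998.13, so Y = 2998.13/0.47 = 6379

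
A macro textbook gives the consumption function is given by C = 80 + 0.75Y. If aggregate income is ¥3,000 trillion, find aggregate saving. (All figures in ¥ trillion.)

S = 670

C = 80 + 0.75(3000) = 80 + 2250 = 2330
S = Y − C = 3000 − 2330 = 670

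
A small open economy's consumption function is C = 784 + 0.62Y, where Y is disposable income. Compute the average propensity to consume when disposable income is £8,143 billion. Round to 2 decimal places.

C = 784 + 0.62(8143) = 5832.66
APC = C/Y = 5832.66/8143 = 0.72

APC = 0.72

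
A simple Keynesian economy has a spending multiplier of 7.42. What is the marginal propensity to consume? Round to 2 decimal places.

k = 1/(1 − MPC), so 1 − MPC = 1/k = 1/7.42 = 0.1348
MPC = 1 − 0.1348 = 0.87

MPC = 0.87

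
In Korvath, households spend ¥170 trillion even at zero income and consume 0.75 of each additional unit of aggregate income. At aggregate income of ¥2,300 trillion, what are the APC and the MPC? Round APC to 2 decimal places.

APC = 0.82; MPC = 0.75

MPC = 0.75 (the slope of the consumption function)
C = 170 + 0.75(2300) = 1895, so APC = 1895/2300 = 0.82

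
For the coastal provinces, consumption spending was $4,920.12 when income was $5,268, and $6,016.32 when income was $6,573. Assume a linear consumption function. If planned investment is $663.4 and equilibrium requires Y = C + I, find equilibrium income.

Y = 7240

MPC = (6016.32 − 4920.12)/(6573 − 5268) = 1096.2/1305 = 0.84
a = 4920.12 − 0.84(5268) = 495
Equilibrium: Y = 495 + 0.84Y + 663.4
0.16Y = 1158.4, so Y = 1158.4/0.16 = 7240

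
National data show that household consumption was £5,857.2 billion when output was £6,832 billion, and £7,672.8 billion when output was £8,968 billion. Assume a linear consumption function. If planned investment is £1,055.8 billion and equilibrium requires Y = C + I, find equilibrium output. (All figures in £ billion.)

MPC = (7672.8 − 5857.2)/(8968 − 6832) = 1815.6/2136 = 0.85
a = 5857.2 − 0.85(6832) = 50
Equilibrium: Y = 50 + 0.85Y + 1055.8
0.15Y = 1105.8, so Y = 1105.8/0.15 = 7372

Y = 7372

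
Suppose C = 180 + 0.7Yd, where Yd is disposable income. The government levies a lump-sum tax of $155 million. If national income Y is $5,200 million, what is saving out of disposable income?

Yd = Y − T = 5200 − 155 = 5045
C = 180 + 0.7(5045) = 180 + 3531.5 = 3711.5
S = Yd − C = 5045 − 3711.5 = 1333.5

S = 1333.5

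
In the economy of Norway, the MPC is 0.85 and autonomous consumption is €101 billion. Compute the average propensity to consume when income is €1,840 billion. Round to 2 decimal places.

C = 101 + 0.85(1840) = 1665
APC = C/Y = 1665/1840 = 0.90

APC = 0.90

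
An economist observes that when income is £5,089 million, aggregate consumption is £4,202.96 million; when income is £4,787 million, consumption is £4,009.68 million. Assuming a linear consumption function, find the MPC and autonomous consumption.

MPC = ΔC/ΔY = (4202.96 − 4009.68)/(5089 − 4787) = 193.28/302 = 0.64
a = C − MPC·Y = 4009.68 − 0.64(4787) = 4009.68 − 3063.68 = 946

MPC = 0.64; a = 946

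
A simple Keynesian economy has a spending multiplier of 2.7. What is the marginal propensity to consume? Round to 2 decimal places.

k = 1/(1 − MPC), so 1 − MPC = 1/k = 1/2.7 = 0.3704
MPC = 1 − 0.3704 = 0.63

MPC = 0.63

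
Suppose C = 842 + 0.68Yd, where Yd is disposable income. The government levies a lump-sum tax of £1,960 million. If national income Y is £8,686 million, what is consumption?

Yd = Y − T = 8686 − 1960 = 6726
C = 842 + 0.68(6726) = 842 + 4573.68 = 5415.68

C = 5415.68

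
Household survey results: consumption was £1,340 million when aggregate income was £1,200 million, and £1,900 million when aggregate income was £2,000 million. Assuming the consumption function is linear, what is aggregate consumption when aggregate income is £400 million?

MPC = (1900 − 1340)/(2000 − 1200) = 560/800 = 0.7
a = 1340 − 0.7(1200) = 1340 − 840 = 500
C = 500 + 0.7(400) = 500 + 280 = 780

C = 780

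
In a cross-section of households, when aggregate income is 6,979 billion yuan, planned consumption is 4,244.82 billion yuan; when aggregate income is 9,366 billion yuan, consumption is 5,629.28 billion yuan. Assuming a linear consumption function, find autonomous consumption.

MPC = ΔC/ΔY = (5629.28 − 4244.82)/(9366 − 6979) = 1384.46/2387 = 0.58
a = C − MPC·Y = 4244.82 − 0.58(6979) = 4244.82 − 4047.82 = 197

a = 197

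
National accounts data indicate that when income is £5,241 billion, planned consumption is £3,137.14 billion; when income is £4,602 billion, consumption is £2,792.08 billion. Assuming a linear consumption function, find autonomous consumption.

a = 307

MPC = ΔC/ΔY = (3137.14 − 2792.08)/(5241 − 4602) = 345.06/639 = 0.54
a = C − MPC·Y = 2792.08 − 0.54(4602) = 2792.08 − 2485.08 = 307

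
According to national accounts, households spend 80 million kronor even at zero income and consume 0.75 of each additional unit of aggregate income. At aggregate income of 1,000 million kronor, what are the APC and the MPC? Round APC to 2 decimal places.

MPC = 0.75 (the slope of the consumption function)
C = 80 + 0.75(1000) = 830, so APC = 830/1000 = 0.83

APC = 0.83; MPC = 0.75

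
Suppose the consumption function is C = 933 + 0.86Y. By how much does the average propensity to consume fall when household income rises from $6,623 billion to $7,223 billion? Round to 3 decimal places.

ΔAPC = 0.012

At Y = 6623: C = 933 + 0.86(6623) = 6628.78, APC = 6628.78/6623 = 1.0009
At Y = 7223: C = 7144.78, APC = 7144.78/7223 = 0.9892
Fall in APC = 1.0009 − 0.9892 = 0.0117 ≈ 0.012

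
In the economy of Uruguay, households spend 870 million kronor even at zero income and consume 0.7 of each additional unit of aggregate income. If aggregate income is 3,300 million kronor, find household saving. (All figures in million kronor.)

C = 870 + 0.7(3300) = 870 + 2310 = 3180
S = Y − C = 3300 − 3180 = 120

S = 120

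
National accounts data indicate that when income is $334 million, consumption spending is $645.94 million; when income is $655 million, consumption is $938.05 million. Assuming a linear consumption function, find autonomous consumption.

a = 342

MPC = ΔC/ΔY = (938.05 − 645.94)/(655 − 334) = 292.11/321 = 0.91
a = C − MPC·Y = 645.94 − 0.91(334) = 645.94 − 303.94 = 342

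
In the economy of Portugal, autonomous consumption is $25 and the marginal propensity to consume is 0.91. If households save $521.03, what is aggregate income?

Y = 6067

S = Y − C = -25 + 0.09Y
-25 + 0.09Y = 521.03, so 0.09Y = 546.03 and Y = 6067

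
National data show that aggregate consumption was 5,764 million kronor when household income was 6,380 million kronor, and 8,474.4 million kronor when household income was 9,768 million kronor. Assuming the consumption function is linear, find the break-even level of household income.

Y = 3300

MPC = (8474.4 − 5764)/(9768 − 6380) = 2710.4/3388 = 0.8
a = 5764 − 0.8(6380) = 5764 − 5104 = 660
Break-even: Y = a/(1−MPC) = 660/0.2 = 3300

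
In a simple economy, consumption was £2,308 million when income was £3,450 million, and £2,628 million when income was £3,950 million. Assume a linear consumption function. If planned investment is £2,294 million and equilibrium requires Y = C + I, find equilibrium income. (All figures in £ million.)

MPC = (2628 − 2308)/(3950 − 3450) = 320/500 = 0.64
a = 2308 − 0.64(3450) = 100
Equilibrium: Y = 100 + 0.64Y + 2294
0.36Y = 2394, so Y = 2394/0.36 = 6650

Y = 6650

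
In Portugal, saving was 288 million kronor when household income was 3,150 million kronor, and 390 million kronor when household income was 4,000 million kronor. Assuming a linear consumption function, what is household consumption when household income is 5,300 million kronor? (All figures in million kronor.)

MPS = ΔS/ΔY = (390 − 288)/(4000 − 3150) = 102/850 = 0.12
MPC = 1 − MPS = 0.88
Autonomous saving = 288 − 0.12(3150) = -90, so a = 90
C = 90 + 0.88(5300) = 90 + 4664 = 4754

C = 4754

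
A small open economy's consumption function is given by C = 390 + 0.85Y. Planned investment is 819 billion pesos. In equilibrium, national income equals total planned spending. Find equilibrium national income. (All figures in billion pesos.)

Y = C + I = 390 + 0.85Y + 819
Y − 0.85Y = 1209
0.15Y = 1209, so Y = 1209/0.15 = 8060

Y = 8060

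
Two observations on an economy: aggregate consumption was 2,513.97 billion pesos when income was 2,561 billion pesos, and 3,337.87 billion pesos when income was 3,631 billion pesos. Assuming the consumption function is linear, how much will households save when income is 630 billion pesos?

MPC = (3337.87 − 2513.97)/(3631 − 2561) = 823.9/1070 = 0.77
a = 2513.97 − 0.77(2561) = 2513.97 − 1971.97 = 542
C = 542 + 0.77(630) = 1027.1
S = 630 − 1027.1 = -397.1

S = -397.1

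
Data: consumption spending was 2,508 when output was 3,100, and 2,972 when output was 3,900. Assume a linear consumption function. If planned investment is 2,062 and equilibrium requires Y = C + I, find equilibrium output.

Y = 6600

MPC = (2972 − 2508)/(3900 − 3100) = 464/800 = 0.58
a = 2508 − 0.58(3100) = 710
Equilibrium: Y = 710 + 0.58Y + 2062
0.42Y = 2772, so Y = 2772/0.42 = 6600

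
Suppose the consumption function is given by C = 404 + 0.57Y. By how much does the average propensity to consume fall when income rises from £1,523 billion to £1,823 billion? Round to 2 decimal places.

At Y = 1523: C = 404 + 0.57(1523) = 1272.11, APC = 1272.11/1523 = 0.835
At Y = 1823: C = 1443.11, APC = 1443.11/1823 = 0.792
Fall in APC = 0.835 − 0.792 = 0.043 ≈ 0.04

ΔAPC = 0.04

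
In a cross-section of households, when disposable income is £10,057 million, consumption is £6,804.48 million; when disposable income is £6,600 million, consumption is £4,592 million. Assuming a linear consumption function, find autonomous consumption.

MPC = ΔC/ΔY = (6804.48 − 4592)/(10057 − 6600) = 2212.48/3457 = 0.64
a = C − MPC·Y = 4592 − 0.64(6600) = 4592 − 4224 = 368

a = 368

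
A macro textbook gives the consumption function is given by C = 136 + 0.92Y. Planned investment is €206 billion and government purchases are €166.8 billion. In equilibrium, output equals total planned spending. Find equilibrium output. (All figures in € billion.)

Y = 6360

Y = C + I + G = 136 + 0.92Y + 206 + 166.8
Y − 0.92Y = 508.8
0.08Y = 508.8, so Y = 508.8/0.08 = 6360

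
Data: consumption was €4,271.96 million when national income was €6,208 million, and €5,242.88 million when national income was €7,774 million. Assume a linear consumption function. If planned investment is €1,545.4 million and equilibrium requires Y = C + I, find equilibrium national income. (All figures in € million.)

MPC = (5242.88 − 4271.96)/(7774 − 6208) = 970.92/1566 = 0.62
a = 4271.96 − 0.62(6208) = 423
Equilibrium: Y = 423 + 0.62Y + 1545.4
0.38Y = 1968.4, so Y = 1968.4/0.38 = 5180

Y = 5180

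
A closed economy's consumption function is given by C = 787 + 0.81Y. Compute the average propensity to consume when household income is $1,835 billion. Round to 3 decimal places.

APC = 1.239

C = 787 + 0.81(1835) = 2273.35
APC = C/Y = 2273.35/1835 = 1.239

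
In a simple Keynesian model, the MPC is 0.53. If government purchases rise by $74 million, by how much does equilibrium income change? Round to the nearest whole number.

ΔY ≈ 157

The multiplier is 1/(1 − MPC) = 1/0.47.
ΔY = 74/0.47 = 157.45 ≈ 157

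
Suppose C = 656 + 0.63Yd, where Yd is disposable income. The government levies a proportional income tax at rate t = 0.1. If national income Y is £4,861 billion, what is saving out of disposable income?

Yd = (1 − 0.1)(4861) = 0.9(4861) = 4374.9
C = 656 + 0.63(4374.9) = 656 + 2756.187 = 3412.187
S = Yd − C = 4374.9 − 3412.187 = 962.713

S = 962.713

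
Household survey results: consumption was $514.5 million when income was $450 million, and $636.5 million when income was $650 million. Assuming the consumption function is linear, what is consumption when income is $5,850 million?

C = 3808.5

MPC = (636.5 − 514.5)/(650 − 450) = 122/200 = 0.61
a = 514.5 − 0.61(450) = 514.5 − 274.5 = 240
C = 240 + 0.61(5850) = 240 + 3568.5 = 3808.5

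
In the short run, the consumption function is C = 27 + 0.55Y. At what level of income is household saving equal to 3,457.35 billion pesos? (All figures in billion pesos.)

S = Y − C = -27 + 0.45Y
-27 + 0.45Y = 3457.35, so 0.45Y = 3484.35 and Y = 7743

Y = 7743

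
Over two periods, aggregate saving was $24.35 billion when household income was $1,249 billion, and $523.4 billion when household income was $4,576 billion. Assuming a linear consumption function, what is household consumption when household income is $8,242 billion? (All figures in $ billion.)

MPS = ΔS/ΔY = (523.4 − 24.35)/(4576 − 1249) = 499.05/3327 = 0.15
MPC = 1 − MPS = 0.85
Autonomous saving = 24.35 − 0.15(1249) = -163, so a = 163
C = 163 + 0.85(8242) = 163 + 7005.7 = 7168.7

C = 7168.7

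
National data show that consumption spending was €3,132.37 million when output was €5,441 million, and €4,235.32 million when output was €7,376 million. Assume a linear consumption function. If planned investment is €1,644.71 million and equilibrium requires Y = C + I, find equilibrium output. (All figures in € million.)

Y = 3897

MPC = (4235.32 − 3132.37)/(7376 − 5441) = 1102.95/1935 = 0.57
a = 3132.37 − 0.57(5441) = 31
Equilibrium: Y = 31 + 0.57Y + 1644.71
0.43Y = 1675.71, so Y = 1675.71/0.43 = 3897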